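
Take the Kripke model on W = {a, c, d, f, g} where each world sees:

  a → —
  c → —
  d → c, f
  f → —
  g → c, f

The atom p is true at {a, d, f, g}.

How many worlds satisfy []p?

a: no successors, so []p holds vacuously. ✓
c: no successors, so []p holds vacuously. ✓
d: successors {c, f}; p there: c:F, f:T. ✗
f: no successors, so []p holds vacuously. ✓
g: successors {c, f}; p there: c:F, f:T. ✗
Satisfying worlds: {a, c, f}.

3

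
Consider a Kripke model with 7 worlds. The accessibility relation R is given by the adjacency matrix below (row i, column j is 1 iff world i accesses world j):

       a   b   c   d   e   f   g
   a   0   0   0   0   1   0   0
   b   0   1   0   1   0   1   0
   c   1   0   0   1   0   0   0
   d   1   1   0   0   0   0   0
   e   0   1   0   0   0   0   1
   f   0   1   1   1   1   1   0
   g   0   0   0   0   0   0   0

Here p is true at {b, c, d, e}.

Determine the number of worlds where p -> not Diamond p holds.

a: p is F, not Diamond p is F. ✓
b: p is T, not Diamond p is F. ✗
c: p is T, not Diamond p is F. ✗
d: p is T, not Diamond p is F. ✗
e: p is T, not Diamond p is F. ✗
f: p is F, not Diamond p is F. ✓
g: p is F, not Diamond p is T. ✓
Satisfying worlds: {a, f, g}.

3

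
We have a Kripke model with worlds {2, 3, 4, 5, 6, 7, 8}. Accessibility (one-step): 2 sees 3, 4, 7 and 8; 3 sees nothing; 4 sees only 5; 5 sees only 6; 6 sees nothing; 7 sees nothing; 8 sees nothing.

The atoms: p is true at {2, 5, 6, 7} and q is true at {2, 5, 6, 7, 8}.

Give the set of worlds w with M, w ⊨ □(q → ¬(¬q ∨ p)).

2: successors {3, 4, 7, 8}; q → ¬(¬q ∨ p) there: 3:T, 4:T, 7:F, 8:T. ✗
3: no successors, so □(q → ¬(¬q ∨ p)) holds vacuously. ✓
4: successors {5}; q → ¬(¬q ∨ p) there: 5:F. ✗
5: successors {6}; q → ¬(¬q ∨ p) there: 6:F. ✗
6: no successors, so □(q → ¬(¬q ∨ p)) holds vacuously. ✓
7: no successors, so □(q → ¬(¬q ∨ p)) holds vacuously. ✓
8: no successors, so □(q → ¬(¬q ∨ p)) holds vacuously. ✓

{3, 6, 7, 8}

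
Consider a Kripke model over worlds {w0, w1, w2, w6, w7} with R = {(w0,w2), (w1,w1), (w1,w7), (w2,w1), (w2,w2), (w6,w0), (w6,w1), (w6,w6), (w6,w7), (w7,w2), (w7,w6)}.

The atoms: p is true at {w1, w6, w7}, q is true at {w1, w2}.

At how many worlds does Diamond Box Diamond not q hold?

w0: successors {w2}; Box Diamond not q there: w2:F. ✗
w1: successors {w1, w7}; Box Diamond not q there: w1:T, w7:F. ✓
w2: successors {w1, w2}; Box Diamond not q there: w1:T, w2:F. ✓
w6: successors {w0, w1, w6, w7}; Box Diamond not q there: w0:F, w1:T, w6:F, w7:F. ✓
w7: successors {w2, w6}; Box Diamond not q there: w2:F, w6:F. ✗
Satisfying worlds: {w1, w2, w6}.

3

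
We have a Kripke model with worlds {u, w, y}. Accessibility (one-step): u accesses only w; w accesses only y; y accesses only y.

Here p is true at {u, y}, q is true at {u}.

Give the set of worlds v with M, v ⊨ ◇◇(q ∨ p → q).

u: successors {w}; ◇(q ∨ p → q) there: w:F. ✗
w: successors {y}; ◇(q ∨ p → q) there: y:F. ✗
y: successors {y}; ◇(q ∨ p → q) there: y:F. ✗

∅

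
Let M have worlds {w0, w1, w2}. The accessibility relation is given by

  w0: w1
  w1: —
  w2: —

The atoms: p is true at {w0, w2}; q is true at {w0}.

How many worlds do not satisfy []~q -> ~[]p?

w0: []~q is T, ~[]p is T. ✓
w1: []~q is T, ~[]p is F. ✗
w2: []~q is T, ~[]p is F. ✗
Satisfying worlds: {w0}.
So []~q -> ~[]p fails at the other 2 worlds.

2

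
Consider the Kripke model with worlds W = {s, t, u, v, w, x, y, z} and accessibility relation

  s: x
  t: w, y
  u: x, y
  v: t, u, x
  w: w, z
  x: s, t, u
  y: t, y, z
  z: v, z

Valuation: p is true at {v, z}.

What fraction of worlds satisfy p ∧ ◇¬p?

s: p is F, ◇¬p is T. ✗
t: p is F, ◇¬p is T. ✗
u: p is F, ◇¬p is T. ✗
v: p is T, ◇¬p is T. ✓
w: p is F, ◇¬p is T. ✗
x: p is F, ◇¬p is T. ✗
y: p is F, ◇¬p is T. ✗
z: p is T, ◇¬p is F. ✗
That's 1 of 8 worlds, so 1/8.

1/8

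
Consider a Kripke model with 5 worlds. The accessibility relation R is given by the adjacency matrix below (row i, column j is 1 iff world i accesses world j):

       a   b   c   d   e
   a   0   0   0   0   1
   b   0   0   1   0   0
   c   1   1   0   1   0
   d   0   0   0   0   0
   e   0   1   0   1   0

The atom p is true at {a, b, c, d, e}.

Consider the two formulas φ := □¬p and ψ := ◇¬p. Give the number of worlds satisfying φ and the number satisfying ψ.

For □¬p:
a: successors {e}; ¬p there: e:F. ✗
b: successors {c}; ¬p there: c:F. ✗
c: successors {a, b, d}; ¬p there: a:F, b:F, d:F. ✗
d: no successors, so □¬p holds vacuously. ✓
e: successors {b, d}; ¬p there: b:F, d:F. ✗
— 1 world.
For ◇¬p:
a: successors {e}; ¬p there: e:F. ✗
b: successors {c}; ¬p there: c:F. ✗
c: successors {a, b, d}; ¬p there: a:F, b:F, d:F. ✗
d: no successors, so ◇¬p fails. ✗
e: successors {b, d}; ¬p there: b:F, d:F. ✗
— 0 worlds.

1 and 0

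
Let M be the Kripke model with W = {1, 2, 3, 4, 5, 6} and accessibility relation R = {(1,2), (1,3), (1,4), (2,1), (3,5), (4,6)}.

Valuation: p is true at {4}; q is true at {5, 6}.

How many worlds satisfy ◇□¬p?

3

1: successors {2, 3, 4}; □¬p there: 2:T, 3:T, 4:T. ✓
2: successors {1}; □¬p there: 1:F. ✗
3: successors {5}; □¬p there: 5:T. ✓
4: successors {6}; □¬p there: 6:T. ✓
5: no successors, so ◇□¬p fails. ✗
6: no successors, so ◇□¬p fails. ✗
Satisfying worlds: {1, 3, 4}.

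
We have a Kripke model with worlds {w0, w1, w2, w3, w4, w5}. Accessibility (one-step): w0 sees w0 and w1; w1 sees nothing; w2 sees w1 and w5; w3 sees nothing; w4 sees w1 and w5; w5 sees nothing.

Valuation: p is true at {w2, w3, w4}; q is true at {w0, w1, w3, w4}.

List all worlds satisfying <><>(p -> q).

w0: successors {w0, w1}; <>(p -> q) there: w0:T, w1:F. ✓
w1: no successors, so <><>(p -> q) fails. ✗
w2: successors {w1, w5}; <>(p -> q) there: w1:F, w5:F. ✗
w3: no successors, so <><>(p -> q) fails. ✗
w4: successors {w1, w5}; <>(p -> q) there: w1:F, w5:F. ✗
w5: no successors, so <><>(p -> q) fails. ✗

{w0}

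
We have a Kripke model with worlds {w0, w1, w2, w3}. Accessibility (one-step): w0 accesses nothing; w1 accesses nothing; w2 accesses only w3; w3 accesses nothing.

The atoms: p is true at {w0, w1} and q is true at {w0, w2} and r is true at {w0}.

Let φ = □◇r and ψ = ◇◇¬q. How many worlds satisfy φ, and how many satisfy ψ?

For □◇r:
w0: no successors, so □◇r holds vacuously. ✓
w1: no successors, so □◇r holds vacuously. ✓
w2: successors {w3}; ◇r there: w3:F. ✗
w3: no successors, so □◇r holds vacuously. ✓
— 3 worlds.
For ◇◇¬q:
w0: no successors, so ◇◇¬q fails. ✗
w1: no successors, so ◇◇¬q fails. ✗
w2: successors {w3}; ◇¬q there: w3:F. ✗
w3: no successors, so ◇◇¬q fails. ✗
— 0 worlds.

3 and 0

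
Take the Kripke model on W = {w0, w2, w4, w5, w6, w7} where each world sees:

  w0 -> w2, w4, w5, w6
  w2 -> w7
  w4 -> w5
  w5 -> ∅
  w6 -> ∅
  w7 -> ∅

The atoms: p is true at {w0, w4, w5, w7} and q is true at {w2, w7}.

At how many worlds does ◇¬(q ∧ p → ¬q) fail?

5

w0: successors {w2, w4, w5, w6}; ¬(q ∧ p → ¬q) there: w2:F, w4:F, w5:F, w6:F. ✗
w2: successors {w7}; ¬(q ∧ p → ¬q) there: w7:T. ✓
w4: successors {w5}; ¬(q ∧ p → ¬q) there: w5:F. ✗
w5: no successors, so ◇¬(q ∧ p → ¬q) fails. ✗
w6: no successors, so ◇¬(q ∧ p → ¬q) fails. ✗
w7: no successors, so ◇¬(q ∧ p → ¬q) fails. ✗
Satisfying worlds: {w2}.
So ◇¬(q ∧ p → ¬q) fails at the other 5 worlds.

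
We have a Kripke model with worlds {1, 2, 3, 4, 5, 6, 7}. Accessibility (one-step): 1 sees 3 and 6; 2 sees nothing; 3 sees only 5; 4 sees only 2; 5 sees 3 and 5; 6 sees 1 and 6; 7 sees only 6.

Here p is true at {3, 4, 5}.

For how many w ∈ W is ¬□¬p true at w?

3

1: □¬p is F. ✓
2: □¬p is T. ✗
3: □¬p is F. ✓
4: □¬p is T. ✗
5: □¬p is F. ✓
6: □¬p is T. ✗
7: □¬p is T. ✗
Satisfying worlds: {1, 3, 5}.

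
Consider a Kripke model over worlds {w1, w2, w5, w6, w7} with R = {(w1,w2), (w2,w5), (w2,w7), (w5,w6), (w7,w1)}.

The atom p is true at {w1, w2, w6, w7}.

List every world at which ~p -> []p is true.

{w1, w2, w5, w6, w7}

w1: ~p is F, []p is T. ✓
w2: ~p is F, []p is F. ✓
w5: ~p is T, []p is T. ✓
w6: ~p is F, []p is T. ✓
w7: ~p is F, []p is T. ✓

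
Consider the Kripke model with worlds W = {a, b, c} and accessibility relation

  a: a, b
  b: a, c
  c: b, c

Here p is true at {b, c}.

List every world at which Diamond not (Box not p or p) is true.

{a, b}

a: successors {a, b}; not (Box not p or p) there: a:T, b:F. ✓
b: successors {a, c}; not (Box not p or p) there: a:T, c:F. ✓
c: successors {b, c}; not (Box not p or p) there: b:F, c:F. ✗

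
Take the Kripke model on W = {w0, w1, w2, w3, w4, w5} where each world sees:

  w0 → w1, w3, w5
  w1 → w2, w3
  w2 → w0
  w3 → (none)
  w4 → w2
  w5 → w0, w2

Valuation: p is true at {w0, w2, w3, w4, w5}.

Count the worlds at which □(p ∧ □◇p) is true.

w0: successors {w1, w3, w5}; p ∧ □◇p there: w1:F, w3:T, w5:T. ✗
w1: successors {w2, w3}; p ∧ □◇p there: w2:T, w3:T. ✓
w2: successors {w0}; p ∧ □◇p there: w0:F. ✗
w3: no successors, so □(p ∧ □◇p) holds vacuously. ✓
w4: successors {w2}; p ∧ □◇p there: w2:T. ✓
w5: successors {w0, w2}; p ∧ □◇p there: w0:F, w2:T. ✗
Satisfying worlds: {w1, w3, w4}.

3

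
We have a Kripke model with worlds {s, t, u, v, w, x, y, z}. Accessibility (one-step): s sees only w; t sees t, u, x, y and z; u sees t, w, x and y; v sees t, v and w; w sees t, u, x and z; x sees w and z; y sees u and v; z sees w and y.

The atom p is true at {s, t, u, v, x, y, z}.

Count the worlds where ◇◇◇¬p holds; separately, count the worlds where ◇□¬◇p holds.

8 and 0

For ◇◇◇¬p:
s: successors {w}; ◇◇¬p there: w:T. ✓
t: successors {t, u, x, y, z}; ◇◇¬p there: t:T, u:T, x:T, y:T, z:F. ✓
u: successors {t, w, x, y}; ◇◇¬p there: t:T, w:T, x:T, y:T. ✓
v: successors {t, v, w}; ◇◇¬p there: t:T, v:T, w:T. ✓
w: successors {t, u, x, z}; ◇◇¬p there: t:T, u:T, x:T, z:F. ✓
x: successors {w, z}; ◇◇¬p there: w:T, z:F. ✓
y: successors {u, v}; ◇◇¬p there: u:T, v:T. ✓
z: successors {w, y}; ◇◇¬p there: w:T, y:T. ✓
— 8 worlds.
For ◇□¬◇p:
s: successors {w}; □¬◇p there: w:F. ✗
t: successors {t, u, x, y, z}; □¬◇p there: t:F, u:F, x:F, y:F, z:F. ✗
u: successors {t, w, x, y}; □¬◇p there: t:F, w:F, x:F, y:F. ✗
v: successors {t, v, w}; □¬◇p there: t:F, v:F, w:F. ✗
w: successors {t, u, x, z}; □¬◇p there: t:F, u:F, x:F, z:F. ✗
x: successors {w, z}; □¬◇p there: w:F, z:F. ✗
y: successors {u, v}; □¬◇p there: u:F, v:F. ✗
z: successors {w, y}; □¬◇p there: w:F, y:F. ✗
— 0 worlds.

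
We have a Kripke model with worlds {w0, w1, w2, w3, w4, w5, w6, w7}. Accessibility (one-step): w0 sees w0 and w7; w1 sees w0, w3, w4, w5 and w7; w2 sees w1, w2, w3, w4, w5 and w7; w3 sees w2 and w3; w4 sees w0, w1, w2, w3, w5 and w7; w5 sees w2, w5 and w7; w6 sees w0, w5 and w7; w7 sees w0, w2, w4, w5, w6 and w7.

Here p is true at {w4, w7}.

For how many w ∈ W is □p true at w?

0

w0: successors {w0, w7}; p there: w0:F, w7:T. ✗
w1: successors {w0, w3, w4, w5, w7}; p there: w0:F, w3:F, w4:T, w5:F, w7:T. ✗
w2: successors {w1, w2, w3, w4, w5, w7}; p there: w1:F, w2:F, w3:F, w4:T, w5:F, w7:T. ✗
w3: successors {w2, w3}; p there: w2:F, w3:F. ✗
w4: successors {w0, w1, w2, w3, w5, w7}; p there: w0:F, w1:F, w2:F, w3:F, w5:F, w7:T. ✗
w5: successors {w2, w5, w7}; p there: w2:F, w5:F, w7:T. ✗
w6: successors {w0, w5, w7}; p there: w0:F, w5:F, w7:T. ✗
w7: successors {w0, w2, w4, w5, w6, w7}; p there: w0:F, w2:F, w4:T, w5:F, w6:F, w7:T. ✗
Satisfying worlds: ∅.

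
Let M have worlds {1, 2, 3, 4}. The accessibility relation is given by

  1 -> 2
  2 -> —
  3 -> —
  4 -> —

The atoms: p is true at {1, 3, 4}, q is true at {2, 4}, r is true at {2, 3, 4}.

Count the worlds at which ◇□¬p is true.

1: successors {2}; □¬p there: 2:T. ✓
2: no successors, so ◇□¬p fails. ✗
3: no successors, so ◇□¬p fails. ✗
4: no successors, so ◇□¬p fails. ✗
Satisfying worlds: {1}.

1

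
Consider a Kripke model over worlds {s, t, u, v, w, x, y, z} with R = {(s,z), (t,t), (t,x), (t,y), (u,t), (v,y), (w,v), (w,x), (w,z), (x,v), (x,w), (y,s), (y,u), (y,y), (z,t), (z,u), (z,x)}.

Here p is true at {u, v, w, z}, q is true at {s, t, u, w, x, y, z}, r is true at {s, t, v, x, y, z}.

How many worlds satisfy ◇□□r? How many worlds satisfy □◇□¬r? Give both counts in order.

4 and 0

For ◇□□r:
s: successors {z}; □□r there: z:F. ✗
t: successors {t, x, y}; □□r there: t:F, x:T, y:F. ✓
u: successors {t}; □□r there: t:F. ✗
v: successors {y}; □□r there: y:F. ✗
w: successors {v, x, z}; □□r there: v:F, x:T, z:F. ✓
x: successors {v, w}; □□r there: v:F, w:F. ✗
y: successors {s, u, y}; □□r there: s:F, u:T, y:F. ✓
z: successors {t, u, x}; □□r there: t:F, u:T, x:T. ✓
— 4 worlds.
For □◇□¬r:
s: successors {z}; ◇□¬r there: z:F. ✗
t: successors {t, x, y}; ◇□¬r there: t:F, x:F, y:F. ✗
u: successors {t}; ◇□¬r there: t:F. ✗
v: successors {y}; ◇□¬r there: y:F. ✗
w: successors {v, x, z}; ◇□¬r there: v:F, x:F, z:F. ✗
x: successors {v, w}; ◇□¬r there: v:F, w:F. ✗
y: successors {s, u, y}; ◇□¬r there: s:F, u:F, y:F. ✗
z: successors {t, u, x}; ◇□¬r there: t:F, u:F, x:F. ✗
— 0 worlds.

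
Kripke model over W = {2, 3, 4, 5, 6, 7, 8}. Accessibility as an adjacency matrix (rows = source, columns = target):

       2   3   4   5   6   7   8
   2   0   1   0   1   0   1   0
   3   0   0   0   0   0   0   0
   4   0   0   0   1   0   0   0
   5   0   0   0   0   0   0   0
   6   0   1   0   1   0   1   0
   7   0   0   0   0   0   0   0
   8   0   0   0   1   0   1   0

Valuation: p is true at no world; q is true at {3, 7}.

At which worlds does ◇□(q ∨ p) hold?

{2, 4, 6, 8}

2: successors {3, 5, 7}; □(q ∨ p) there: 3:T, 5:T, 7:T. ✓
3: no successors, so ◇□(q ∨ p) fails. ✗
4: successors {5}; □(q ∨ p) there: 5:T. ✓
5: no successors, so ◇□(q ∨ p) fails. ✗
6: successors {3, 5, 7}; □(q ∨ p) there: 3:T, 5:T, 7:T. ✓
7: no successors, so ◇□(q ∨ p) fails. ✗
8: successors {5, 7}; □(q ∨ p) there: 5:T, 7:T. ✓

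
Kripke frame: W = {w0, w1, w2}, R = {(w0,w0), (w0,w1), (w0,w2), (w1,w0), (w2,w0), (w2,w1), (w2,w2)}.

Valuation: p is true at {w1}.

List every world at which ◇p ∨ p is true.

{w0, w1, w2}

w0: ◇p is T, p is F. ✓
w1: ◇p is F, p is T. ✓
w2: ◇p is T, p is F. ✓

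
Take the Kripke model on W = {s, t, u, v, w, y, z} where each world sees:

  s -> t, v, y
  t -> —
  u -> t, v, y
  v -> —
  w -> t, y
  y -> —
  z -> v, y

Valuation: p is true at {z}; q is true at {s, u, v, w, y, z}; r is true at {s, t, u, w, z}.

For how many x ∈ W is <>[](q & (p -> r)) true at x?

s: successors {t, v, y}; [](q & (p -> r)) there: t:T, v:T, y:T. ✓
t: no successors, so <>[](q & (p -> r)) fails. ✗
u: successors {t, v, y}; [](q & (p -> r)) there: t:T, v:T, y:T. ✓
v: no successors, so <>[](q & (p -> r)) fails. ✗
w: successors {t, y}; [](q & (p -> r)) there: t:T, y:T. ✓
y: no successors, so <>[](q & (p -> r)) fails. ✗
z: successors {v, y}; [](q & (p -> r)) there: v:T, y:T. ✓
Satisfying worlds: {s, u, w, z}.

4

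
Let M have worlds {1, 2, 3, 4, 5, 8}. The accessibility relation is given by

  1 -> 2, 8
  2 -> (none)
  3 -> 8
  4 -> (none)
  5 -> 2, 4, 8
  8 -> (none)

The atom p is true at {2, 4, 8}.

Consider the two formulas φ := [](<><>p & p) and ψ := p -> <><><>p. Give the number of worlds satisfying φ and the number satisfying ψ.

For [](<><>p & p):
1: successors {2, 8}; <><>p & p there: 2:F, 8:F. ✗
2: no successors, so [](<><>p & p) holds vacuously. ✓
3: successors {8}; <><>p & p there: 8:F. ✗
4: no successors, so [](<><>p & p) holds vacuously. ✓
5: successors {2, 4, 8}; <><>p & p there: 2:F, 4:F, 8:F. ✗
8: no successors, so [](<><>p & p) holds vacuously. ✓
— 3 worlds.
For p -> <><><>p:
1: p is F, <><><>p is F. ✓
2: p is T, <><><>p is F. ✗
3: p is F, <><><>p is F. ✓
4: p is T, <><><>p is F. ✗
5: p is F, <><><>p is F. ✓
8: p is T, <><><>p is F. ✗
— 3 worlds.

3 and 3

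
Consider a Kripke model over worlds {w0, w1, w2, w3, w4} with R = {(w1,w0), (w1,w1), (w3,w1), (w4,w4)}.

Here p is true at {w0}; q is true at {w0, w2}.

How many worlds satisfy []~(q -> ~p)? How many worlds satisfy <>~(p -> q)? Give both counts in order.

For []~(q -> ~p):
w0: no successors, so []~(q -> ~p) holds vacuously. ✓
w1: successors {w0, w1}; ~(q -> ~p) there: w0:T, w1:F. ✗
w2: no successors, so []~(q -> ~p) holds vacuously. ✓
w3: successors {w1}; ~(q -> ~p) there: w1:F. ✗
w4: successors {w4}; ~(q -> ~p) there: w4:F. ✗
— 2 worlds.
For <>~(p -> q):
w0: no successors, so <>~(p -> q) fails. ✗
w1: successors {w0, w1}; ~(p -> q) there: w0:F, w1:F. ✗
w2: no successors, so <>~(p -> q) fails. ✗
w3: successors {w1}; ~(p -> q) there: w1:F. ✗
w4: successors {w4}; ~(p -> q) there: w4:F. ✗
— 0 worlds.

2 and 0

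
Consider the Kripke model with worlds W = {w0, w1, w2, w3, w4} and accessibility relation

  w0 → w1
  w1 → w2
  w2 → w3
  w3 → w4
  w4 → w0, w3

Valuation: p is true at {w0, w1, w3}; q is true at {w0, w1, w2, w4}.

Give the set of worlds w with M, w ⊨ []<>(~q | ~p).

{w0, w1, w2, w3}

w0: successors {w1}; <>(~q | ~p) there: w1:T. ✓
w1: successors {w2}; <>(~q | ~p) there: w2:T. ✓
w2: successors {w3}; <>(~q | ~p) there: w3:T. ✓
w3: successors {w4}; <>(~q | ~p) there: w4:T. ✓
w4: successors {w0, w3}; <>(~q | ~p) there: w0:F, w3:T. ✗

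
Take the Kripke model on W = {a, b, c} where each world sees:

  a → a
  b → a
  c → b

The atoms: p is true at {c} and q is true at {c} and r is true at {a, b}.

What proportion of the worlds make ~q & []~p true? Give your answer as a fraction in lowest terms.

a: ~q is T, []~p is T. ✓
b: ~q is T, []~p is T. ✓
c: ~q is F, []~p is T. ✗
That's 2 of 3 worlds, so 2/3.

2/3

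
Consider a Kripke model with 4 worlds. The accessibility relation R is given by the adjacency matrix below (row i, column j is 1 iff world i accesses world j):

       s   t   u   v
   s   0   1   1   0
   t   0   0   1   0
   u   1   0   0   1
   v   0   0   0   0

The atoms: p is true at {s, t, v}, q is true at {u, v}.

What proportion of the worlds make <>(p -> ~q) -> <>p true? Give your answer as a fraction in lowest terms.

s: <>(p -> ~q) is T, <>p is T. ✓
t: <>(p -> ~q) is T, <>p is F. ✗
u: <>(p -> ~q) is T, <>p is T. ✓
v: <>(p -> ~q) is F, <>p is F. ✓
That's 3 of 4 worlds, so 3/4.

3/4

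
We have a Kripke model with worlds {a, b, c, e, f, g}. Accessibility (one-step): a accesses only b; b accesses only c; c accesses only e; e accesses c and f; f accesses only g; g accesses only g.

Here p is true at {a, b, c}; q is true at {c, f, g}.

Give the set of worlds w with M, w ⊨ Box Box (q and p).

a: successors {b}; Box (q and p) there: b:T. ✓
b: successors {c}; Box (q and p) there: c:F. ✗
c: successors {e}; Box (q and p) there: e:F. ✗
e: successors {c, f}; Box (q and p) there: c:F, f:F. ✗
f: successors {g}; Box (q and p) there: g:F. ✗
g: successors {g}; Box (q and p) there: g:F. ✗

{a}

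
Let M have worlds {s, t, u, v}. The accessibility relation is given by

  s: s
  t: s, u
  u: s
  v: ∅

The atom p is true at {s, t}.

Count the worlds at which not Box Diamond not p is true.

3

s: Box Diamond not p is F. ✓
t: Box Diamond not p is F. ✓
u: Box Diamond not p is F. ✓
v: Box Diamond not p is T. ✗
Satisfying worlds: {s, t, u}.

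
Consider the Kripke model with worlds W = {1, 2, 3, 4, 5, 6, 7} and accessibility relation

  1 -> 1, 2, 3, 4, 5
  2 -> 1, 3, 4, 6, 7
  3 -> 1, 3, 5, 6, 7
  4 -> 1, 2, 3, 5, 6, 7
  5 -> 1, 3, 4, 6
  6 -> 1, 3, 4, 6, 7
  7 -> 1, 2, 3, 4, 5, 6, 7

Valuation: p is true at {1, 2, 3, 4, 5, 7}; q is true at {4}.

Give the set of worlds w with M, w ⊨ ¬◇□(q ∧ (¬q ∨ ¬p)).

{1, 2, 3, 4, 5, 6, 7}

1: ◇□(q ∧ (¬q ∨ ¬p)) is F. ✓
2: ◇□(q ∧ (¬q ∨ ¬p)) is F. ✓
3: ◇□(q ∧ (¬q ∨ ¬p)) is F. ✓
4: ◇□(q ∧ (¬q ∨ ¬p)) is F. ✓
5: ◇□(q ∧ (¬q ∨ ¬p)) is F. ✓
6: ◇□(q ∧ (¬q ∨ ¬p)) is F. ✓
7: ◇□(q ∧ (¬q ∨ ¬p)) is F. ✓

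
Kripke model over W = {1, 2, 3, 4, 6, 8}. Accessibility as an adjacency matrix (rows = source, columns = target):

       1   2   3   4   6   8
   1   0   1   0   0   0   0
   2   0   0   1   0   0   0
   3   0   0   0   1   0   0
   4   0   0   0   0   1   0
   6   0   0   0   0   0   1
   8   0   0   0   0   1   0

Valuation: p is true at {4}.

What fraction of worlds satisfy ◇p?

1/6

1: successors {2}; p there: 2:F. ✗
2: successors {3}; p there: 3:F. ✗
3: successors {4}; p there: 4:T. ✓
4: successors {6}; p there: 6:F. ✗
6: successors {8}; p there: 8:F. ✗
8: successors {6}; p there: 6:F. ✗
That's 1 of 6 worlds, so 1/6.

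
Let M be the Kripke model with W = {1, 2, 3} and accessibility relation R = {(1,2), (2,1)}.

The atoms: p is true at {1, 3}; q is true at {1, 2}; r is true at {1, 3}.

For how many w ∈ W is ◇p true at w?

1

1: successors {2}; p there: 2:F. ✗
2: successors {1}; p there: 1:T. ✓
3: no successors, so ◇p fails. ✗
Satisfying worlds: {2}.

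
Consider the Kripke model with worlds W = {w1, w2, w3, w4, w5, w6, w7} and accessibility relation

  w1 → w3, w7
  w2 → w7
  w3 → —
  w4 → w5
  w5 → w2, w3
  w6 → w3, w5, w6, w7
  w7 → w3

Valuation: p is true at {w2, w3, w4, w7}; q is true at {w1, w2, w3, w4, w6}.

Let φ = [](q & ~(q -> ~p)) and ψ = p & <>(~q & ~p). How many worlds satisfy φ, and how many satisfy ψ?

3 and 1

For [](q & ~(q -> ~p)):
w1: successors {w3, w7}; q & ~(q -> ~p) there: w3:T, w7:F. ✗
w2: successors {w7}; q & ~(q -> ~p) there: w7:F. ✗
w3: no successors, so [](q & ~(q -> ~p)) holds vacuously. ✓
w4: successors {w5}; q & ~(q -> ~p) there: w5:F. ✗
w5: successors {w2, w3}; q & ~(q -> ~p) there: w2:T, w3:T. ✓
w6: successors {w3, w5, w6, w7}; q & ~(q -> ~p) there: w3:T, w5:F, w6:F, w7:F. ✗
w7: successors {w3}; q & ~(q -> ~p) there: w3:T. ✓
— 3 worlds.
For p & <>(~q & ~p):
w1: p is F, <>(~q & ~p) is F. ✗
w2: p is T, <>(~q & ~p) is F. ✗
w3: p is T, <>(~q & ~p) is F. ✗
w4: p is T, <>(~q & ~p) is T. ✓
w5: p is F, <>(~q & ~p) is F. ✗
w6: p is F, <>(~q & ~p) is T. ✗
w7: p is T, <>(~q & ~p) is F. ✗
— 1 world.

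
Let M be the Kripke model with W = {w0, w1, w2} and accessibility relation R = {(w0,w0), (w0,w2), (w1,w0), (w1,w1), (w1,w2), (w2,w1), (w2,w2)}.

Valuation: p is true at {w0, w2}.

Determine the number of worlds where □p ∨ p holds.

w0: □p is T, p is T. ✓
w1: □p is F, p is F. ✗
w2: □p is F, p is T. ✓
Satisfying worlds: {w0, w2}.

2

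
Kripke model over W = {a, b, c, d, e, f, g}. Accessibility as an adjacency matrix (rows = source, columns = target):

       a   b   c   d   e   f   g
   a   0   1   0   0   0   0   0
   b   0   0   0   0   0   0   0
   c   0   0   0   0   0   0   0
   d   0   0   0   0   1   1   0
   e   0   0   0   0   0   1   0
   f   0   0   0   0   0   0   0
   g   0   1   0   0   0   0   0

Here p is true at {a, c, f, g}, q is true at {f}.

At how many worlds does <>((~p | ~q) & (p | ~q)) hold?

3

a: successors {b}; (~p | ~q) & (p | ~q) there: b:T. ✓
b: no successors, so <>((~p | ~q) & (p | ~q)) fails. ✗
c: no successors, so <>((~p | ~q) & (p | ~q)) fails. ✗
d: successors {e, f}; (~p | ~q) & (p | ~q) there: e:T, f:F. ✓
e: successors {f}; (~p | ~q) & (p | ~q) there: f:F. ✗
f: no successors, so <>((~p | ~q) & (p | ~q)) fails. ✗
g: successors {b}; (~p | ~q) & (p | ~q) there: b:T. ✓
Satisfying worlds: {a, d, g}.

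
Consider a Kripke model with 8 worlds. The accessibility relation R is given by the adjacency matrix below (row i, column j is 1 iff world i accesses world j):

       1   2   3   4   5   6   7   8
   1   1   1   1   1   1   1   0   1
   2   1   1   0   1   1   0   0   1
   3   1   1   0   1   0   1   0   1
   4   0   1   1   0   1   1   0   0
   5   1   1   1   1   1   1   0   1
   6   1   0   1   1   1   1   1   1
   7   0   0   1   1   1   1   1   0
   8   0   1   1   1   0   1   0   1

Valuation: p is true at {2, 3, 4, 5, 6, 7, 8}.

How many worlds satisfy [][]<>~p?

0

1: successors {1, 2, 3, 4, 5, 6, 8}; []<>~p there: 1:F, 2:F, 3:F, 4:T, 5:F, 6:F, 8:F. ✗
2: successors {1, 2, 4, 5, 8}; []<>~p there: 1:F, 2:F, 4:T, 5:F, 8:F. ✗
3: successors {1, 2, 4, 6, 8}; []<>~p there: 1:F, 2:F, 4:T, 6:F, 8:F. ✗
4: successors {2, 3, 5, 6}; []<>~p there: 2:F, 3:F, 5:F, 6:F. ✗
5: successors {1, 2, 3, 4, 5, 6, 8}; []<>~p there: 1:F, 2:F, 3:F, 4:T, 5:F, 6:F, 8:F. ✗
6: successors {1, 3, 4, 5, 6, 7, 8}; []<>~p there: 1:F, 3:F, 4:T, 5:F, 6:F, 7:F, 8:F. ✗
7: successors {3, 4, 5, 6, 7}; []<>~p there: 3:F, 4:T, 5:F, 6:F, 7:F. ✗
8: successors {2, 3, 4, 6, 8}; []<>~p there: 2:F, 3:F, 4:T, 6:F, 8:F. ✗
Satisfying worlds: ∅.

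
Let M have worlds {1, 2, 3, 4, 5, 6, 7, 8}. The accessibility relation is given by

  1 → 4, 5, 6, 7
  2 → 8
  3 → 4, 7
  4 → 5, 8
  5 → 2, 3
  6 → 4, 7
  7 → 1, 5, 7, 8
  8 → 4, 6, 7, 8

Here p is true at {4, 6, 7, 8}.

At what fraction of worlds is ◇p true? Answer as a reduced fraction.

7/8

1: successors {4, 5, 6, 7}; p there: 4:T, 5:F, 6:T, 7:T. ✓
2: successors {8}; p there: 8:T. ✓
3: successors {4, 7}; p there: 4:T, 7:T. ✓
4: successors {5, 8}; p there: 5:F, 8:T. ✓
5: successors {2, 3}; p there: 2:F, 3:F. ✗
6: successors {4, 7}; p there: 4:T, 7:T. ✓
7: successors {1, 5, 7, 8}; p there: 1:F, 5:F, 7:T, 8:T. ✓
8: successors {4, 6, 7, 8}; p there: 4:T, 6:T, 7:T, 8:T. ✓
That's 7 of 8 worlds, so 7/8.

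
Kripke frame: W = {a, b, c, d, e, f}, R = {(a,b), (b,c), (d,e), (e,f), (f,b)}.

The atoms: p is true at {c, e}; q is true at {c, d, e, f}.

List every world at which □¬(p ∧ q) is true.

a: successors {b}; ¬(p ∧ q) there: b:T. ✓
b: successors {c}; ¬(p ∧ q) there: c:F. ✗
c: no successors, so □¬(p ∧ q) holds vacuously. ✓
d: successors {e}; ¬(p ∧ q) there: e:F. ✗
e: successors {f}; ¬(p ∧ q) there: f:T. ✓
f: successors {b}; ¬(p ∧ q) there: b:T. ✓

{a, c, e, f}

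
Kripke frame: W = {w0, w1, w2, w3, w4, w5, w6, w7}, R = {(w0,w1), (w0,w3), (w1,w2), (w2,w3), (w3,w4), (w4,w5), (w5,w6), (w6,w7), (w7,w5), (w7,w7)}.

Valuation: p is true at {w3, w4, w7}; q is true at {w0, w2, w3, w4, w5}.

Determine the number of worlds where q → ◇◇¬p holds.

w0: q is T, ◇◇¬p is T. ✓
w1: q is F, ◇◇¬p is F. ✓
w2: q is T, ◇◇¬p is F. ✗
w3: q is T, ◇◇¬p is T. ✓
w4: q is T, ◇◇¬p is T. ✓
w5: q is T, ◇◇¬p is F. ✗
w6: q is F, ◇◇¬p is T. ✓
w7: q is F, ◇◇¬p is T. ✓
Satisfying worlds: {w0, w1, w3, w4, w6, w7}.

6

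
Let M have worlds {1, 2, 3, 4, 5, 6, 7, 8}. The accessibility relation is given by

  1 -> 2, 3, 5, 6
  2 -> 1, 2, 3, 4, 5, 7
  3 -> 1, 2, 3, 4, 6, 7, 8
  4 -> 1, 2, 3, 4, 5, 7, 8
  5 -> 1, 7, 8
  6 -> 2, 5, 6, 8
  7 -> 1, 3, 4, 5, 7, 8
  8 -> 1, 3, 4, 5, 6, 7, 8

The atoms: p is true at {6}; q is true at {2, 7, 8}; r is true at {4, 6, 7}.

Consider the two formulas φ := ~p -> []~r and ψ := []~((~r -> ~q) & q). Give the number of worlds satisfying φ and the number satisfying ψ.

For ~p -> []~r:
1: ~p is T, []~r is F. ✗
2: ~p is T, []~r is F. ✗
3: ~p is T, []~r is F. ✗
4: ~p is T, []~r is F. ✗
5: ~p is T, []~r is F. ✗
6: ~p is F, []~r is F. ✓
7: ~p is T, []~r is F. ✗
8: ~p is T, []~r is F. ✗
— 1 world.
For []~((~r -> ~q) & q):
1: successors {2, 3, 5, 6}; ~((~r -> ~q) & q) there: 2:T, 3:T, 5:T, 6:T. ✓
2: successors {1, 2, 3, 4, 5, 7}; ~((~r -> ~q) & q) there: 1:T, 2:T, 3:T, 4:T, 5:T, 7:F. ✗
3: successors {1, 2, 3, 4, 6, 7, 8}; ~((~r -> ~q) & q) there: 1:T, 2:T, 3:T, 4:T, 6:T, 7:F, 8:T. ✗
4: successors {1, 2, 3, 4, 5, 7, 8}; ~((~r -> ~q) & q) there: 1:T, 2:T, 3:T, 4:T, 5:T, 7:F, 8:T. ✗
5: successors {1, 7, 8}; ~((~r -> ~q) & q) there: 1:T, 7:F, 8:T. ✗
6: successors {2, 5, 6, 8}; ~((~r -> ~q) & q) there: 2:T, 5:T, 6:T, 8:T. ✓
7: successors {1, 3, 4, 5, 7, 8}; ~((~r -> ~q) & q) there: 1:T, 3:T, 4:T, 5:T, 7:F, 8:T. ✗
8: successors {1, 3, 4, 5, 6, 7, 8}; ~((~r -> ~q) & q) there: 1:T, 3:T, 4:T, 5:T, 6:T, 7:F, 8:T. ✗
— 2 worlds.

1 and 2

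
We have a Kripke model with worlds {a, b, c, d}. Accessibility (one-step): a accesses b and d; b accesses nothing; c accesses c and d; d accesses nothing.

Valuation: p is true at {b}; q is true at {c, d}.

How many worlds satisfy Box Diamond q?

2

a: successors {b, d}; Diamond q there: b:F, d:F. ✗
b: no successors, so Box Diamond q holds vacuously. ✓
c: successors {c, d}; Diamond q there: c:T, d:F. ✗
d: no successors, so Box Diamond q holds vacuously. ✓
Satisfying worlds: {b, d}.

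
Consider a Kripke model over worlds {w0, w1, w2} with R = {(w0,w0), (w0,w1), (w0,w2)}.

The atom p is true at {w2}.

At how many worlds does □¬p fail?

w0: successors {w0, w1, w2}; ¬p there: w0:T, w1:T, w2:F. ✗
w1: no successors, so □¬p holds vacuously. ✓
w2: no successors, so □¬p holds vacuously. ✓
Satisfying worlds: {w1, w2}.
So □¬p fails at the other 1 world.

1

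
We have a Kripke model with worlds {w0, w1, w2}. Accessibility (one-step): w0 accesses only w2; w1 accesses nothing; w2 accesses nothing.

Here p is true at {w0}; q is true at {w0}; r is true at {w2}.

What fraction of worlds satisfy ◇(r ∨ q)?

w0: successors {w2}; r ∨ q there: w2:T. ✓
w1: no successors, so ◇(r ∨ q) fails. ✗
w2: no successors, so ◇(r ∨ q) fails. ✗
That's 1 of 3 worlds, so 1/3.

1/3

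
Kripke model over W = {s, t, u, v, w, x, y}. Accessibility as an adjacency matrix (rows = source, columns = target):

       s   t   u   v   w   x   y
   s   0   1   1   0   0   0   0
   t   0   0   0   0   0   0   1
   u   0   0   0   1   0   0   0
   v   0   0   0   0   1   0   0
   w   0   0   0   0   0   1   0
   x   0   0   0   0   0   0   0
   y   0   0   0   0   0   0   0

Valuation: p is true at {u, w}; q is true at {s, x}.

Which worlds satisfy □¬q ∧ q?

s: □¬q is T, q is T. ✓
t: □¬q is T, q is F. ✗
u: □¬q is T, q is F. ✗
v: □¬q is T, q is F. ✗
w: □¬q is F, q is F. ✗
x: □¬q is T, q is T. ✓
y: □¬q is T, q is F. ✗

{s, x}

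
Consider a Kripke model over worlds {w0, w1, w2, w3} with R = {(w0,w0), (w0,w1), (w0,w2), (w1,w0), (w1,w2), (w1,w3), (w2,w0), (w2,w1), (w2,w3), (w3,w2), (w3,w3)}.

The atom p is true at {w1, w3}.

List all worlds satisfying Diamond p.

{w0, w1, w2, w3}

w0: successors {w0, w1, w2}; p there: w0:F, w1:T, w2:F. ✓
w1: successors {w0, w2, w3}; p there: w0:F, w2:F, w3:T. ✓
w2: successors {w0, w1, w3}; p there: w0:F, w1:T, w3:T. ✓
w3: successors {w2, w3}; p there: w2:F, w3:T. ✓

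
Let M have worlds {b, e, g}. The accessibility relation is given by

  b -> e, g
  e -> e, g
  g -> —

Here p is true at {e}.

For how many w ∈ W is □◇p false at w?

2

b: successors {e, g}; ◇p there: e:T, g:F. ✗
e: successors {e, g}; ◇p there: e:T, g:F. ✗
g: no successors, so □◇p holds vacuously. ✓
Satisfying worlds: {g}.
So □◇p fails at the other 2 worlds.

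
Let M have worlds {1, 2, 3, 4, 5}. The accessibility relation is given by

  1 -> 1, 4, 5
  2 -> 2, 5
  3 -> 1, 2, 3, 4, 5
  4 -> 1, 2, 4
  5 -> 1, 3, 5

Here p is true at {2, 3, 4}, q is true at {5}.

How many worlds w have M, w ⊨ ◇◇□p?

1: successors {1, 4, 5}; ◇□p there: 1:F, 4:F, 5:F. ✗
2: successors {2, 5}; ◇□p there: 2:F, 5:F. ✗
3: successors {1, 2, 3, 4, 5}; ◇□p there: 1:F, 2:F, 3:F, 4:F, 5:F. ✗
4: successors {1, 2, 4}; ◇□p there: 1:F, 2:F, 4:F. ✗
5: successors {1, 3, 5}; ◇□p there: 1:F, 3:F, 5:F. ✗
Satisfying worlds: ∅.

0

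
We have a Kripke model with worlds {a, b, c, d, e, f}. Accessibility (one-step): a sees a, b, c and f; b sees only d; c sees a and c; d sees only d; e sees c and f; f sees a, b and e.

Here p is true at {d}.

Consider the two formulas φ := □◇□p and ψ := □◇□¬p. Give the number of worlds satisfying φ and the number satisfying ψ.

2 and 2

For □◇□p:
a: successors {a, b, c, f}; ◇□p there: a:T, b:T, c:F, f:T. ✗
b: successors {d}; ◇□p there: d:T. ✓
c: successors {a, c}; ◇□p there: a:T, c:F. ✗
d: successors {d}; ◇□p there: d:T. ✓
e: successors {c, f}; ◇□p there: c:F, f:T. ✗
f: successors {a, b, e}; ◇□p there: a:T, b:T, e:F. ✗
— 2 worlds.
For □◇□¬p:
a: successors {a, b, c, f}; ◇□¬p there: a:T, b:F, c:T, f:T. ✗
b: successors {d}; ◇□¬p there: d:F. ✗
c: successors {a, c}; ◇□¬p there: a:T, c:T. ✓
d: successors {d}; ◇□¬p there: d:F. ✗
e: successors {c, f}; ◇□¬p there: c:T, f:T. ✓
f: successors {a, b, e}; ◇□¬p there: a:T, b:F, e:T. ✗
— 2 worlds.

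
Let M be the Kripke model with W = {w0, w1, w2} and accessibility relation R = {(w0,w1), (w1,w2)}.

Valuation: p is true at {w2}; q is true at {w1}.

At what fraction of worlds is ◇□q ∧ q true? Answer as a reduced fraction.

w0: ◇□q is F, q is F. ✗
w1: ◇□q is T, q is T. ✓
w2: ◇□q is F, q is F. ✗
That's 1 of 3 worlds, so 1/3.

1/3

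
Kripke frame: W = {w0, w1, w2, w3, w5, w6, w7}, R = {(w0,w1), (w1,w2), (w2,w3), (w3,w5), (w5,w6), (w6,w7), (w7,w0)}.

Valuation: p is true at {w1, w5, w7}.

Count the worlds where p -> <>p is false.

3

w0: p is F, <>p is T. ✓
w1: p is T, <>p is F. ✗
w2: p is F, <>p is F. ✓
w3: p is F, <>p is T. ✓
w5: p is T, <>p is F. ✗
w6: p is F, <>p is T. ✓
w7: p is T, <>p is F. ✗
Satisfying worlds: {w0, w2, w3, w6}.
So p -> <>p fails at the other 3 worlds.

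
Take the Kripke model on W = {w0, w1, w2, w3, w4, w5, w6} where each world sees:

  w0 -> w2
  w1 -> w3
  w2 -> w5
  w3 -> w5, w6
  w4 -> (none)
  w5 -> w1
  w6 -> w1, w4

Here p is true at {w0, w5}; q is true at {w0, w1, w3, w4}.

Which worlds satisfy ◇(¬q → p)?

{w1, w2, w3, w5, w6}

w0: successors {w2}; ¬q → p there: w2:F. ✗
w1: successors {w3}; ¬q → p there: w3:T. ✓
w2: successors {w5}; ¬q → p there: w5:T. ✓
w3: successors {w5, w6}; ¬q → p there: w5:T, w6:F. ✓
w4: no successors, so ◇(¬q → p) fails. ✗
w5: successors {w1}; ¬q → p there: w1:T. ✓
w6: successors {w1, w4}; ¬q → p there: w1:T, w4:T. ✓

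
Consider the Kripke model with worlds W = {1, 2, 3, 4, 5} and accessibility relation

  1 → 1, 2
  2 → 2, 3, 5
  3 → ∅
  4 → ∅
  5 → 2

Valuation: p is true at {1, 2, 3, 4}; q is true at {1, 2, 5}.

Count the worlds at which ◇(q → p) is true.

1: successors {1, 2}; q → p there: 1:T, 2:T. ✓
2: successors {2, 3, 5}; q → p there: 2:T, 3:T, 5:F. ✓
3: no successors, so ◇(q → p) fails. ✗
4: no successors, so ◇(q → p) fails. ✗
5: successors {2}; q → p there: 2:T. ✓
Satisfying worlds: {1, 2, 5}.

3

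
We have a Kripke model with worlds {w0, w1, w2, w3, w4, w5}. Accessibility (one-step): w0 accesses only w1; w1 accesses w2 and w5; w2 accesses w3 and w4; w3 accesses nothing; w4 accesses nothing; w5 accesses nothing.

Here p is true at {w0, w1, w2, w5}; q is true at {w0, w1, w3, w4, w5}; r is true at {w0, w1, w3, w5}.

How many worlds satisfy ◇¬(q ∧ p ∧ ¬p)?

3

w0: successors {w1}; ¬(q ∧ p ∧ ¬p) there: w1:T. ✓
w1: successors {w2, w5}; ¬(q ∧ p ∧ ¬p) there: w2:T, w5:T. ✓
w2: successors {w3, w4}; ¬(q ∧ p ∧ ¬p) there: w3:T, w4:T. ✓
w3: no successors, so ◇¬(q ∧ p ∧ ¬p) fails. ✗
w4: no successors, so ◇¬(q ∧ p ∧ ¬p) fails. ✗
w5: no successors, so ◇¬(q ∧ p ∧ ¬p) fails. ✗
Satisfying worlds: {w0, w1, w2}.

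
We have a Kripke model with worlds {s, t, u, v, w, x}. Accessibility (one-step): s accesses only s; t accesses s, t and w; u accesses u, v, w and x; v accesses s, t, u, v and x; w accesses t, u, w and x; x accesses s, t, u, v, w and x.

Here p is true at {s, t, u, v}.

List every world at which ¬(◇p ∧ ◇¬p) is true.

s: ◇p ∧ ◇¬p is F. ✓
t: ◇p ∧ ◇¬p is T. ✗
u: ◇p ∧ ◇¬p is T. ✗
v: ◇p ∧ ◇¬p is T. ✗
w: ◇p ∧ ◇¬p is T. ✗
x: ◇p ∧ ◇¬p is T. ✗

{s}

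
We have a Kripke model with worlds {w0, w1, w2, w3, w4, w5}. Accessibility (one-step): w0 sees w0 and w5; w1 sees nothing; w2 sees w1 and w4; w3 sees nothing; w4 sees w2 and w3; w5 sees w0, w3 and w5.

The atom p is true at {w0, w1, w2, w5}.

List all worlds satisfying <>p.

{w0, w2, w4, w5}

w0: successors {w0, w5}; p there: w0:T, w5:T. ✓
w1: no successors, so <>p fails. ✗
w2: successors {w1, w4}; p there: w1:T, w4:F. ✓
w3: no successors, so <>p fails. ✗
w4: successors {w2, w3}; p there: w2:T, w3:F. ✓
w5: successors {w0, w3, w5}; p there: w0:T, w3:F, w5:T. ✓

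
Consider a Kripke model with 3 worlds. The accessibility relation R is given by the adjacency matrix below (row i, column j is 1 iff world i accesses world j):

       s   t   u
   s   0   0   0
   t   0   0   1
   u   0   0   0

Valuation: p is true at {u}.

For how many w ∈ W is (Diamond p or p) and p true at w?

s: Diamond p or p is F, p is F. ✗
t: Diamond p or p is T, p is F. ✗
u: Diamond p or p is T, p is T. ✓
Satisfying worlds: {u}.

1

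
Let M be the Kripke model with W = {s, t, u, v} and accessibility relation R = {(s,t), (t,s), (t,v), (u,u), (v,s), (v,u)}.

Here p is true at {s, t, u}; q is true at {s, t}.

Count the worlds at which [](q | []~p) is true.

s: successors {t}; q | []~p there: t:T. ✓
t: successors {s, v}; q | []~p there: s:T, v:F. ✗
u: successors {u}; q | []~p there: u:F. ✗
v: successors {s, u}; q | []~p there: s:T, u:F. ✗
Satisfying worlds: {s}.

1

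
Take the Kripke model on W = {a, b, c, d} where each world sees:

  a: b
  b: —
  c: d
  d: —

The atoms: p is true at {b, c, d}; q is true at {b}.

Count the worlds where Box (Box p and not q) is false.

1

a: successors {b}; Box p and not q there: b:F. ✗
b: no successors, so Box (Box p and not q) holds vacuously. ✓
c: successors {d}; Box p and not q there: d:T. ✓
d: no successors, so Box (Box p and not q) holds vacuously. ✓
Satisfying worlds: {b, c, d}.
So Box (Box p and not q) fails at the other 1 world.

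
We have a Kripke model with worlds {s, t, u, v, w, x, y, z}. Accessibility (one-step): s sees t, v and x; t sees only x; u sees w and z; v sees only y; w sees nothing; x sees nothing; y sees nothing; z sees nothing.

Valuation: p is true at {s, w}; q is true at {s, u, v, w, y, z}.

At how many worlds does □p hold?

s: successors {t, v, x}; p there: t:F, v:F, x:F. ✗
t: successors {x}; p there: x:F. ✗
u: successors {w, z}; p there: w:T, z:F. ✗
v: successors {y}; p there: y:F. ✗
w: no successors, so □p holds vacuously. ✓
x: no successors, so □p holds vacuously. ✓
y: no successors, so □p holds vacuously. ✓
z: no successors, so □p holds vacuously. ✓
Satisfying worlds: {w, x, y, z}.

4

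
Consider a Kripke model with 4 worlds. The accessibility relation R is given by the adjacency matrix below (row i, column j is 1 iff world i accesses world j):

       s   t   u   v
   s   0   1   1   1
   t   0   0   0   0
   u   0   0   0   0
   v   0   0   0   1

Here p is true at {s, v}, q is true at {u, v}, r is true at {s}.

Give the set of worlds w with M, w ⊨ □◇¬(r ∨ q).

s: successors {t, u, v}; ◇¬(r ∨ q) there: t:F, u:F, v:F. ✗
t: no successors, so □◇¬(r ∨ q) holds vacuously. ✓
u: no successors, so □◇¬(r ∨ q) holds vacuously. ✓
v: successors {v}; ◇¬(r ∨ q) there: v:F. ✗

{t, u}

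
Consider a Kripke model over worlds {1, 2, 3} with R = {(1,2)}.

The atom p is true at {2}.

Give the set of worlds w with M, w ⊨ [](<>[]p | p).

1: successors {2}; <>[]p | p there: 2:T. ✓
2: no successors, so [](<>[]p | p) holds vacuously. ✓
3: no successors, so [](<>[]p | p) holds vacuously. ✓

{1, 2, 3}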